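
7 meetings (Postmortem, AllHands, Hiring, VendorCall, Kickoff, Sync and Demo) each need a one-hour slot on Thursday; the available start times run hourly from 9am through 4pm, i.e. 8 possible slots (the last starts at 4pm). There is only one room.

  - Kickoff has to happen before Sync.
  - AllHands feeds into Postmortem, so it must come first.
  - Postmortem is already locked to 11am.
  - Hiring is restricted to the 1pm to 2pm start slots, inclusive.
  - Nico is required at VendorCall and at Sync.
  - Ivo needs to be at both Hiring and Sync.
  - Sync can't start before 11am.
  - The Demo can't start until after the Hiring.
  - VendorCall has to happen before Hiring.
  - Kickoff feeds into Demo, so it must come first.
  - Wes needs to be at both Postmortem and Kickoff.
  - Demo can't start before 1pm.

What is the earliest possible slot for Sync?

12pm

Sync is available from 11am.
Sync at 12pm is achievable: Sync in 12pm; Kickoff in 9am; Postmortem in 11am; Hiring in 2pm; VendorCall in 1pm; AllHands in 10am; Demo in 3pm.
Nothing earlier works — the conflict and capacity constraints rule out every slot before 12pm.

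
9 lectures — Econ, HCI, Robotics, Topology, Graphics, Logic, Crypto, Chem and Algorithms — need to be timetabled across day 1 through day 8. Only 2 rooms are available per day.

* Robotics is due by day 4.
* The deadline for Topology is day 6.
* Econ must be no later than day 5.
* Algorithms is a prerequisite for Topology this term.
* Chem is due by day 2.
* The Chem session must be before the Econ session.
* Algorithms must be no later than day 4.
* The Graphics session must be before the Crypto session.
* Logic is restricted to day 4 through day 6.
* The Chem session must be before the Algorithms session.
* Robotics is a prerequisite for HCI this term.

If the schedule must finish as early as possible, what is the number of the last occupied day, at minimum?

5

The precedence chain requires at least 3 distinct days.
With at most 2 per day and 9 lectures, at least 5 days are needed.
Logic can't be placed before day 4, so the schedule must run through at least day 4.
5 works (last occupied day: day 5): for example Graphics -> day 4, Robotics -> day 1, HCI -> day 3, Logic -> day 4, Econ -> day 2, Chem -> day 1, Topology -> day 3, Algorithms -> day 2, Crypto -> day 5.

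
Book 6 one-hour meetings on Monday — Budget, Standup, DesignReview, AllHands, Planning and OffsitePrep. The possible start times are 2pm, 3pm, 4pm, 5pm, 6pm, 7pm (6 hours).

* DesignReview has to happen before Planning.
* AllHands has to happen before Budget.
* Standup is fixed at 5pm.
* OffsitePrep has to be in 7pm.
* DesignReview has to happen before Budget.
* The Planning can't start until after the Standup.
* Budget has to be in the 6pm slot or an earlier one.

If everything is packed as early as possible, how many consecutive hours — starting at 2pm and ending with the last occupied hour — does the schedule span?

6 hours

The precedence chain requires at least 2 distinct hours.
OffsitePrep can't be placed before 7pm — that is hour 6 counting from 2pm — so the schedule must run through at least 6 hours.
6 works (last occupied hour: 7pm): for example Budget=3pm, Planning=6pm, OffsitePrep=7pm, DesignReview=2pm, AllHands=2pm, Standup=5pm.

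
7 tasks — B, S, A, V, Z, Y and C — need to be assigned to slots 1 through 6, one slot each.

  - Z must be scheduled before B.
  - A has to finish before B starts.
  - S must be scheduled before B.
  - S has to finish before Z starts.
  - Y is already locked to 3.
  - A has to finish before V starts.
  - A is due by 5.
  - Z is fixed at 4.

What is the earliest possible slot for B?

5

Precedence pushes B to at least 5.
B at 5 is achievable: V in 2; B in 5; C in 1; A in 1; Y in 3; Z in 4; S in 1.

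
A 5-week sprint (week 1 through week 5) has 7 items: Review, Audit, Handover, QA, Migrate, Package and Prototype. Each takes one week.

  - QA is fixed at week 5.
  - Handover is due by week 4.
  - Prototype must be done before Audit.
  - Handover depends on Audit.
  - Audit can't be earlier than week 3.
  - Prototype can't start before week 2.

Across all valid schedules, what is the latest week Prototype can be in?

Prototype is available from week 2; downstream work caps Prototype at week 2.
Prototype at week 2 is achievable: Review in week 1; Prototype in week 2; Audit in week 3; Handover in week 4; Migrate in week 1; Package in week 1; QA in week 5.

week 2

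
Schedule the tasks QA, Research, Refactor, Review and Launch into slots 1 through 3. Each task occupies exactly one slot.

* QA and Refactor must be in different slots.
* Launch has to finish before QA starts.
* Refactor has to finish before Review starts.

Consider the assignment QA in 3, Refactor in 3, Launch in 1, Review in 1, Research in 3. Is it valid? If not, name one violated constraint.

Launch has to finish before QA starts — holds.
Refactor has to finish before Review starts — violated.
QA and Refactor must be in different slots — violated.

No. Refactor has to finish before Review starts is not satisfied.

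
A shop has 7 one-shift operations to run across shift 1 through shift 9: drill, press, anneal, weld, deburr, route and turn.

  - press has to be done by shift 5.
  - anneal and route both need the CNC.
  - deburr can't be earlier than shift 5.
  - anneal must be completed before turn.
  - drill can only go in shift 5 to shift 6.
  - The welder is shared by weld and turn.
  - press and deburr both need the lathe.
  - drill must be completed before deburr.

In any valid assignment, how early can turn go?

shift 2

Precedence pushes turn to at least shift 2.
turn at shift 2 is achievable: deburr in shift 6, turn in shift 2, route in shift 2, anneal in shift 1, weld in shift 1, drill in shift 5, press in shift 1.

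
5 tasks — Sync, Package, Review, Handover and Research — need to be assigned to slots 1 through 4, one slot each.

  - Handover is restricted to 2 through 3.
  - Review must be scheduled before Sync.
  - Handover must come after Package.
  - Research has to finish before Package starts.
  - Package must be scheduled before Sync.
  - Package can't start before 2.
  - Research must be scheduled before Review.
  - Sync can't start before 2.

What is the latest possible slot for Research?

1

Downstream work caps Research at 1.
Research at 1 is achievable: Sync=3, Review=2, Package=2, Handover=3, Research=1.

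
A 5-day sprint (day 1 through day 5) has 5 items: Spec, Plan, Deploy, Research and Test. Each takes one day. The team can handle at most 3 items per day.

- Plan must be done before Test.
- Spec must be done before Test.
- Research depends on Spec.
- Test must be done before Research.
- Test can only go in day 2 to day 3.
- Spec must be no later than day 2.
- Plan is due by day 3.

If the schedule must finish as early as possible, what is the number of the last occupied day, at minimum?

day 3

The precedence chain requires at least 3 distinct days.
With at most 3 per day and 5 tasks, at least 2 days are needed.
3 works (last occupied day: day 3): for example Test in day 2; Research in day 3; Spec in day 1; Deploy in day 1; Plan in day 1.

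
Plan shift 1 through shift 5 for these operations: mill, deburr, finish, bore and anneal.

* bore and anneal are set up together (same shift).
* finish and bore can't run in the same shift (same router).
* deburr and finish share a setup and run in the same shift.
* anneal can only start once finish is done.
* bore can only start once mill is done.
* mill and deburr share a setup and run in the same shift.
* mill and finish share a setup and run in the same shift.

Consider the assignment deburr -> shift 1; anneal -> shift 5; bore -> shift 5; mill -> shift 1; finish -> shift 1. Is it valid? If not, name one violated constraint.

deburr and finish share a setup and run in the same shift — holds.
mill and finish share a setup and run in the same shift — holds.
mill and deburr share a setup and run in the same shift — holds.
finish and bore can't run in the same shift (same router) — holds.
bore and anneal are set up together (same shift) — holds.
anneal can only start once finish is done — holds.
bore can only start once mill is done — holds.

Valid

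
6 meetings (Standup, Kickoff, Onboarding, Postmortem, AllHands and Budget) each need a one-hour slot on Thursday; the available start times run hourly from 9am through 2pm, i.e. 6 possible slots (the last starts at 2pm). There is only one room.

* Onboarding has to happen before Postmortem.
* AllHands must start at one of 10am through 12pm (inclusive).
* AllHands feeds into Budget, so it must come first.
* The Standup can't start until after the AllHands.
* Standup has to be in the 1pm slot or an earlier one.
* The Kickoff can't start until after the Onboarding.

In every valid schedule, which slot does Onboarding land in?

Downstream work caps Onboarding at 1pm.
So Onboarding is pinned to 9am.

9am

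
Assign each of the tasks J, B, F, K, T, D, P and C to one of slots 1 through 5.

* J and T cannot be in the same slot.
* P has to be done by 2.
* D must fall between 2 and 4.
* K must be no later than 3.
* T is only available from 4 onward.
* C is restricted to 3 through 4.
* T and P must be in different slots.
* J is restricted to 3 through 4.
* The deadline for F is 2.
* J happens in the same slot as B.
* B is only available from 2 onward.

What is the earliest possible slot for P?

1

P's own window allows nothing later than 2.
P at 1 is achievable: F in 1; T in 4; D in 2; B in 3; C in 3; J in 3; K in 1; P in 1.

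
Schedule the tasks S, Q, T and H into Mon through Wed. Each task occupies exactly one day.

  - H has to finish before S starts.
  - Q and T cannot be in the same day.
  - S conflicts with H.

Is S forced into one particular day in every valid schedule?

S can be Tue (e.g. T in Tue, Q in Mon, S in Tue, H in Mon) or Wed (e.g. H=Mon, T=Tue, S=Wed, Q=Mon).

No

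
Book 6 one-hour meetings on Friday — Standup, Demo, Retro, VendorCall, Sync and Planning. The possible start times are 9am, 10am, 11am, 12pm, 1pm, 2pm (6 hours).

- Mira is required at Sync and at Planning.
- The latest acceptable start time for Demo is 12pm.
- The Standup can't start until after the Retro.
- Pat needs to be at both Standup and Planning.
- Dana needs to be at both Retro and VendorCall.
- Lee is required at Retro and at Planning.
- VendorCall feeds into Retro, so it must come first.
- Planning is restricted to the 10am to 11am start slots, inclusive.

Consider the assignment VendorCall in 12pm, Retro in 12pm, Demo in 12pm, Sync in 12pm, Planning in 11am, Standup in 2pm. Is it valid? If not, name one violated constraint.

No — it violates: Dana needs to be at both Retro and VendorCall

Dana needs to be at both Retro and VendorCall — violated.
The Standup can't start until after the Retro — holds.
Mira is required at Sync and at Planning — holds.
Planning is restricted to the 10am to 11am start slots, inclusive — holds.
The latest acceptable start time for Demo is 12pm — holds.
VendorCall feeds into Retro, so it must come first — violated.
Lee is required at Retro and at Planning — holds.
Pat needs to be at both Standup and Planning — holds.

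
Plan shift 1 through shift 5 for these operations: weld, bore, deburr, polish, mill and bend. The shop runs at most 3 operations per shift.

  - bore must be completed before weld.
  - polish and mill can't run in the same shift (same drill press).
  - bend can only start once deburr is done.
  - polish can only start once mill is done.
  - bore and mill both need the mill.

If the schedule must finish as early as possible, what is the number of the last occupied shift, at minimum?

The precedence chain requires at least 2 distinct shifts.
With at most 3 per shift and 6 operations, at least 2 shifts are needed.
Could 2 shifts be enough, i.e. nothing placed later than shift 2? No: weld must come after bore (at shift 1 or later) → {shift 2}; bore must come before weld (at shift 2 or earlier) → {shift 1}; polish must come after mill (at shift 1 or later) → {shift 2}; mill must come before polish (at shift 2 or earlier) → {shift 1}; mill can't share with bore (shift 1) → nothing is left.
So 2 shifts is not enough.
3 works (last occupied shift: shift 3): for example deburr=shift 1, weld=shift 2, bore=shift 1, mill=shift 2, polish=shift 3, bend=shift 2.

shift 3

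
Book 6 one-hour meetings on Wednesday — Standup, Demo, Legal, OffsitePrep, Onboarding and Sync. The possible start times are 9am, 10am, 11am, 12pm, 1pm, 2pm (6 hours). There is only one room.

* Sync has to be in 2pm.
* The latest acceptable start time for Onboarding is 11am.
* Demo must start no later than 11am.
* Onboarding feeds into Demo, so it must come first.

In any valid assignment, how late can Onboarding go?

Onboarding's own window allows nothing later than 11am; downstream work caps Onboarding at 10am.
Onboarding at 10am is achievable: Demo=11am; Onboarding=10am; Legal=12pm; OffsitePrep=1pm; Sync=2pm; Standup=9am.

10am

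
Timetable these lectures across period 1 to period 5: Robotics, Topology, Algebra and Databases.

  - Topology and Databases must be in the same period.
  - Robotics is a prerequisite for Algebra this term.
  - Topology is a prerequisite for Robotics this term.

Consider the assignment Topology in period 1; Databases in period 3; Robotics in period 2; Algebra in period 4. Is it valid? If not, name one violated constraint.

Topology and Databases must be in the same period — violated.
Topology is a prerequisite for Robotics this term — holds.
Robotics is a prerequisite for Algebra this term — holds.

Invalid. Topology and Databases must be in the same period.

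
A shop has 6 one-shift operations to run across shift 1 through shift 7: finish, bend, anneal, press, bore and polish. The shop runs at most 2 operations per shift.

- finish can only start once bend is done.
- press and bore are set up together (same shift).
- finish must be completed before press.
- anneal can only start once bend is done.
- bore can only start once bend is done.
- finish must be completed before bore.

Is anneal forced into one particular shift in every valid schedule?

anneal can be shift 2 (e.g. polish in shift 1, finish in shift 2, anneal in shift 2, bore in shift 3, press in shift 3, bend in shift 1) or shift 3 (e.g. anneal in shift 3, finish in shift 2, bend in shift 1, bore in shift 4, press in shift 4, polish in shift 1).

No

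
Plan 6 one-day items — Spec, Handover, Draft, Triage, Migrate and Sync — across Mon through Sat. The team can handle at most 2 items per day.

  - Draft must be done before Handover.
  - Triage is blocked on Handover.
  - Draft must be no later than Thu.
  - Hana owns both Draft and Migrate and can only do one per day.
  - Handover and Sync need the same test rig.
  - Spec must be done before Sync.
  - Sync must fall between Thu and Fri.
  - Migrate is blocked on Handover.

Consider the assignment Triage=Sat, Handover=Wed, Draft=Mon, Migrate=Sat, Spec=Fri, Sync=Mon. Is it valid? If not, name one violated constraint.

Spec must be done before Sync — violated.
Draft must be done before Handover — holds.
Hana owns both Draft and Migrate and can only do one per day — holds.
The team can handle at most 2 items per day — holds.
Migrate is blocked on Handover — holds.
Handover and Sync need the same test rig — holds.
Sync must fall between Thu and Fri — violated.
Draft must be no later than Thu — holds.
Triage is blocked on Handover — holds.

Invalid. Spec must be done before Sync.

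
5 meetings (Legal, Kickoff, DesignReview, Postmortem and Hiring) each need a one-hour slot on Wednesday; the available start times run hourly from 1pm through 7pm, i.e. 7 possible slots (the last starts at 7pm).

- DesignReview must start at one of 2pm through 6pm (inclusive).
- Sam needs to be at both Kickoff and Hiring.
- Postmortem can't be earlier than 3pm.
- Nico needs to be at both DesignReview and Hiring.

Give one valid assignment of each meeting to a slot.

Kickoff=1pm, Postmortem=3pm, Legal=1pm, DesignReview=2pm, Hiring=3pm

Checking: Kickoff(1pm) != Hiring(3pm); DesignReview(2pm) != Hiring(3pm); Postmortem=3pm in [3pm,7pm]; DesignReview=2pm in [2pm,6pm].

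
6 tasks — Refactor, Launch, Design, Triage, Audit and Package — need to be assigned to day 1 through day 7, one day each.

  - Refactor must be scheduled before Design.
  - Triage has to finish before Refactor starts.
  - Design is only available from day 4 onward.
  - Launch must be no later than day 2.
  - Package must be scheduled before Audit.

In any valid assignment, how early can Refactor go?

day 2

Precedence pushes Refactor to at least day 2; downstream work caps Refactor at day 6.
Refactor at day 2 is achievable: Package in day 1, Launch in day 1, Triage in day 1, Design in day 4, Refactor in day 2, Audit in day 2.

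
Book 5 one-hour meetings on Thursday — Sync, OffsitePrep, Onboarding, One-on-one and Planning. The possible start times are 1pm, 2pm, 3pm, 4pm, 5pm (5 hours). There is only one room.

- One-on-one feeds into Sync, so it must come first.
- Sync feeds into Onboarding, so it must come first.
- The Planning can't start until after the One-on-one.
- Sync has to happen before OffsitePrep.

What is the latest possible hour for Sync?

Precedence pushes Sync to at least 2pm; downstream work caps Sync at 4pm.
Sync at 3pm is achievable: One-on-one in 1pm, Onboarding in 5pm, OffsitePrep in 4pm, Planning in 2pm, Sync in 3pm.
Nothing later works — the capacity limit rule out every hour after 3pm.

3pm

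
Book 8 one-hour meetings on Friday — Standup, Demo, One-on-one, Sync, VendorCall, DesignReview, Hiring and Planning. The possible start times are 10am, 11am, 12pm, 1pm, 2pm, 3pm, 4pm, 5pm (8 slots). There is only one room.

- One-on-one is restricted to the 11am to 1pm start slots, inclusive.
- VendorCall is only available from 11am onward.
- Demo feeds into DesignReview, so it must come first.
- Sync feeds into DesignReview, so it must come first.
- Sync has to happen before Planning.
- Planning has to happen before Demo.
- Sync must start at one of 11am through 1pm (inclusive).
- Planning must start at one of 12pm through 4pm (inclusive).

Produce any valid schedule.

VendorCall=2pm; Planning=1pm; Demo=3pm; One-on-one=12pm; Standup=10am; Hiring=5pm; Sync=11am; DesignReview=4pm

Checking: Sync(11am) before DesignReview(4pm); Sync(11am) before Planning(1pm); Demo(3pm) before DesignReview(4pm); Planning(1pm) before Demo(3pm); Sync=11am in [11am,1pm]; VendorCall=2pm in [11am,5pm]; Planning=1pm in [12pm,4pm]; One-on-one=12pm in [11am,1pm]; max 1 per slot (cap 1).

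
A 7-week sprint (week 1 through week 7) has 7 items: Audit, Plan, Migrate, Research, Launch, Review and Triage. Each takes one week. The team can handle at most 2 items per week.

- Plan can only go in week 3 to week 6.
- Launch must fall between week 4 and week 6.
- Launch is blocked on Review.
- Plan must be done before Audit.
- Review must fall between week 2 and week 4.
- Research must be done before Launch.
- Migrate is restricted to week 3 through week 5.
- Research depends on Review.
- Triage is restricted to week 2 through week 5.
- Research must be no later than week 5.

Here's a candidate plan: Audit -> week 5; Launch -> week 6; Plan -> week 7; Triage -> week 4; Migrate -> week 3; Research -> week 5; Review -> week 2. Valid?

No. Plan must be done before Audit is not satisfied.

Launch must fall between week 4 and week 6 — holds.
Research must be done before Launch — holds.
Triage is restricted to week 2 through week 5 — holds.
Plan must be done before Audit — violated.
Research must be no later than week 5 — holds.
Review must fall between week 2 and week 4 — holds.
Migrate is restricted to week 3 through week 5 — holds.
Research depends on Review — holds.
Plan can only go in week 3 to week 6 — violated.
Launch is blocked on Review — holds.
The team can handle at most 2 items per week — holds.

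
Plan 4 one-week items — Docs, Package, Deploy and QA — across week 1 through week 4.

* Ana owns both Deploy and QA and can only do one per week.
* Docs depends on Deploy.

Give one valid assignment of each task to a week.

QA=week 2, Package=week 1, Docs=week 2, Deploy=week 1

Checking: Deploy(week 1) before Docs(week 2); Deploy(week 1) != QA(week 2).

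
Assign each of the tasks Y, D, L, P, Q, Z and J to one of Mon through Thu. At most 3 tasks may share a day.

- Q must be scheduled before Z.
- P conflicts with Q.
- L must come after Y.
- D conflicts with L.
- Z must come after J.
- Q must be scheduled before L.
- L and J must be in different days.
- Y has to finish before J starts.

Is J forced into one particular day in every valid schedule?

No

J can be Tue (e.g. J in Tue; L in Wed; D in Mon; Y in Mon; P in Tue; Z in Wed; Q in Mon) or Wed (e.g. Q=Mon; L=Tue; Z=Thu; Y=Mon; J=Wed; P=Tue; D=Mon).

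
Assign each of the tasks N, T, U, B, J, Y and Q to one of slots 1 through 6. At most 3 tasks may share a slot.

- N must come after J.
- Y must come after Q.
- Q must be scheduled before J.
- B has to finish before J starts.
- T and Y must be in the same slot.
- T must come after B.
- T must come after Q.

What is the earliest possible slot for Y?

2

Precedence pushes Y to at least 2.
Y at 2 is achievable: Q in 1; J in 2; T in 2; B in 1; Y in 2; U in 1; N in 3.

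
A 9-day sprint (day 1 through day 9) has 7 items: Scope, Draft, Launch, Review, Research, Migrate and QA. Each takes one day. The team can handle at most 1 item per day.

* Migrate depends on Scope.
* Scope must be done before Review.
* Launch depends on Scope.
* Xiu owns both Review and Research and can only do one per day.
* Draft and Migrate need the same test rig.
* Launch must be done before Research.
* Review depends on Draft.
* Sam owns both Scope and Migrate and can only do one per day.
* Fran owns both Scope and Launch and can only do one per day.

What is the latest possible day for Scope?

Downstream work caps Scope at day 7.
Scope at day 5 is achievable: Draft in day 1, Migrate in day 9, Review in day 7, Scope in day 5, QA in day 2, Research in day 8, Launch in day 6.
Nothing later works — the conflict and capacity constraints rule out every day after day 5.

day 5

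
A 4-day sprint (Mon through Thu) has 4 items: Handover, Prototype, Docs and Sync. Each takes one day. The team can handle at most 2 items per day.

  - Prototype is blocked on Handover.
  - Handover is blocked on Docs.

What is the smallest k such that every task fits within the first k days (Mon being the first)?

The precedence chain requires at least 3 distinct days.
With at most 2 per day and 4 tasks, at least 2 days are needed.
3 works (last occupied day: Wed): for example Sync=Mon; Docs=Mon; Prototype=Wed; Handover=Tue.

3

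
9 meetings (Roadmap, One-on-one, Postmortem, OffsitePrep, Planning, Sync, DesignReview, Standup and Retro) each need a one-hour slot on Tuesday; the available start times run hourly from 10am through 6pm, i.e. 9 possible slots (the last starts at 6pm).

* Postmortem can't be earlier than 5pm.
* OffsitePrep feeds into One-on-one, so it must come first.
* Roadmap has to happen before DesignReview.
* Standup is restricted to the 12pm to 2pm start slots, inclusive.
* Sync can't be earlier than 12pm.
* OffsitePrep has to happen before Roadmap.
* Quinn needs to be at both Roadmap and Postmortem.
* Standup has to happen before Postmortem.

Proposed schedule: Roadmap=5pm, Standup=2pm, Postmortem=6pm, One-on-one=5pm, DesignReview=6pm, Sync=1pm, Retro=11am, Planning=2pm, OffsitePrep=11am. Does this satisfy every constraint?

Yes, all constraints hold

OffsitePrep has to happen before Roadmap — holds.
OffsitePrep feeds into One-on-one, so it must come first — holds.
Quinn needs to be at both Roadmap and Postmortem — holds.
Sync can't be earlier than 12pm — holds.
Postmortem can't be earlier than 5pm — holds.
Standup has to happen before Postmortem — holds.
Roadmap has to happen before DesignReview — holds.
Standup is restricted to the 12pm to 2pm start slots, inclusive — holds.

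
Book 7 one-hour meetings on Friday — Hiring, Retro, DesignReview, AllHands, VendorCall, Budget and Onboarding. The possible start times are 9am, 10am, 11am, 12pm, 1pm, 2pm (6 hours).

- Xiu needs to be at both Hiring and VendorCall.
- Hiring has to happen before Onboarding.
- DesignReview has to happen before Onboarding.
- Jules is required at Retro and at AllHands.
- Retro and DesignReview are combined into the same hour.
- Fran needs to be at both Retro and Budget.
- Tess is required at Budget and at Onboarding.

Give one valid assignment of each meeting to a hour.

Onboarding=10am; VendorCall=10am; Retro=9am; AllHands=10am; Hiring=9am; Budget=11am; DesignReview=9am

Checking: DesignReview(9am) before Onboarding(10am); Hiring(9am) before Onboarding(10am); Retro(9am) != AllHands(10am); Hiring(9am) != VendorCall(10am); Retro(9am) != Budget(11am); Budget(11am) != Onboarding(10am); Retro = DesignReview = 9am.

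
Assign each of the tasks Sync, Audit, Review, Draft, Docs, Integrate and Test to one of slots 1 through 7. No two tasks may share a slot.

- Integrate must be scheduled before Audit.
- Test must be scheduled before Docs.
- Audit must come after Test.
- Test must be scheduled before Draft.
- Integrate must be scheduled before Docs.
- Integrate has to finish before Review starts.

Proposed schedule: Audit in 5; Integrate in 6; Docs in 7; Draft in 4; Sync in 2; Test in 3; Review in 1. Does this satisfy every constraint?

Test must be scheduled before Draft — holds.
Integrate must be scheduled before Audit — violated.
Integrate must be scheduled before Docs — holds.
Integrate has to finish before Review starts — violated.
Test must be scheduled before Docs — holds.
Audit must come after Test — holds.
No two tasks may share a slot — holds.

No. Integrate has to finish before Review starts is not satisfied.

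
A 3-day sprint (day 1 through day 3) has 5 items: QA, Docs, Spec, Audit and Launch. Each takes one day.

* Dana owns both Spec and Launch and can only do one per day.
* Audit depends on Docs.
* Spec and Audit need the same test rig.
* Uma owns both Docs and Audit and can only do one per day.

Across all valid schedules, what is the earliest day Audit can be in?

Precedence pushes Audit to at least day 2.
Audit at day 2 is achievable: QA=day 1, Audit=day 2, Spec=day 1, Launch=day 2, Docs=day 1.

day 2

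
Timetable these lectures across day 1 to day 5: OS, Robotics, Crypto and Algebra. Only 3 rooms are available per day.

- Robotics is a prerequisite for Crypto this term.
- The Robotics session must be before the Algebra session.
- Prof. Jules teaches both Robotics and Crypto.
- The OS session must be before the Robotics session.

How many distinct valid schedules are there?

Splitting on OS: it can be day 1 (14), day 2 (5), day 3 (1). Listing each branch's schedules as (Robotics, Crypto, Algebra) by day number:
OS=day 1: (2,3,3) (2,3,4) (2,3,5) (2,4,3) (2,4,4) (2,4,5) (2,5,3) (2,5,4) (2,5,5) (3,4,4) (3,4,5) (3,5,4) (3,5,5) (4,5,5) — 14.
OS=day 2: (3,4,4) (3,4,5) (3,5,4) (3,5,5) (4,5,5) — 5.
OS=day 3: (4,5,5) — 1.
Summing: 14 + 5 + 1 = 20.

20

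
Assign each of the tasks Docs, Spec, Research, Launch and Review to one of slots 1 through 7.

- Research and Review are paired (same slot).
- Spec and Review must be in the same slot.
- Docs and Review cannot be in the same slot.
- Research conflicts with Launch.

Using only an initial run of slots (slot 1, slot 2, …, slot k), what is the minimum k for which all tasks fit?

2

Could 1 slot be enough, i.e. nothing placed later than 1? No: Review can't share with Docs (1) → nothing is left.
So 1 slot is not enough.
2 works (last occupied slot: 2): for example Docs -> 1; Launch -> 1; Spec -> 2; Research -> 2; Review -> 2.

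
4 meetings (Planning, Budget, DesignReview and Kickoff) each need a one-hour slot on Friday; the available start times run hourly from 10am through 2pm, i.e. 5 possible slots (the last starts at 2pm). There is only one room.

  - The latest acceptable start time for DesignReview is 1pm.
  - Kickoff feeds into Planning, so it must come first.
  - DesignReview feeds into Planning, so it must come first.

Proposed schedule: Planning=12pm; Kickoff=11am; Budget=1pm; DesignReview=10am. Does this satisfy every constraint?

Yes

Kickoff feeds into Planning, so it must come first — holds.
The latest acceptable start time for DesignReview is 1pm — holds.
There is only one room — holds.
DesignReview feeds into Planning, so it must come first — holds.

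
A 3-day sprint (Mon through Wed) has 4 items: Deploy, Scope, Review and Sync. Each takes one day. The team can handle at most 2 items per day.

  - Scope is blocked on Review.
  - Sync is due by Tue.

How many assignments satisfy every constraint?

Splitting on Deploy: it can be Mon (4), Tue (4), Wed (6). Listing each branch's schedules as (Scope, Review, Sync):
Deploy=Mon: (Tue,Mon,Tue) (Wed,Mon,Tue) (Wed,Tue,Mon) (Wed,Tue,Tue) — 4.
Deploy=Tue: (Tue,Mon,Mon) (Wed,Mon,Mon) (Wed,Mon,Tue) (Wed,Tue,Mon) — 4.
Deploy=Wed: (Tue,Mon,Mon) (Tue,Mon,Tue) (Wed,Mon,Mon) (Wed,Mon,Tue) (Wed,Tue,Mon) (Wed,Tue,Tue) — 6.
Summing: 4 + 4 + 6 = 14.

14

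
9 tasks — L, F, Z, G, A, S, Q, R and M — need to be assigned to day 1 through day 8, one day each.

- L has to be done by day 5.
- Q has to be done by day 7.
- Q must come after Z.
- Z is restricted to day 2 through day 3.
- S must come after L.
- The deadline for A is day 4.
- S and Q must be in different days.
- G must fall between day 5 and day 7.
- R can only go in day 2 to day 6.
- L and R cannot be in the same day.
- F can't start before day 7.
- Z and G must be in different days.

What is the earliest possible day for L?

day 1

L's own window allows nothing later than day 5.
L at day 1 is achievable: M=day 1, G=day 5, L=day 1, A=day 1, R=day 2, Z=day 2, Q=day 3, S=day 2, F=day 7.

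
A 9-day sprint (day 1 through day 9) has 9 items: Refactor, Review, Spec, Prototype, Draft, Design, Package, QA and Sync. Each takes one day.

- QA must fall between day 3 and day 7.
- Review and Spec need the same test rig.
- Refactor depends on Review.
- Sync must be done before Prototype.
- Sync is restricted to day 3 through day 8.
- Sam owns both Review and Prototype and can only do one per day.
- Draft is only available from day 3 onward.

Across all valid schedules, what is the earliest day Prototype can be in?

day 4

Precedence pushes Prototype to at least day 4.
Prototype at day 4 is achievable: Spec in day 2; QA in day 3; Refactor in day 2; Sync in day 3; Design in day 1; Package in day 1; Prototype in day 4; Review in day 1; Draft in day 3.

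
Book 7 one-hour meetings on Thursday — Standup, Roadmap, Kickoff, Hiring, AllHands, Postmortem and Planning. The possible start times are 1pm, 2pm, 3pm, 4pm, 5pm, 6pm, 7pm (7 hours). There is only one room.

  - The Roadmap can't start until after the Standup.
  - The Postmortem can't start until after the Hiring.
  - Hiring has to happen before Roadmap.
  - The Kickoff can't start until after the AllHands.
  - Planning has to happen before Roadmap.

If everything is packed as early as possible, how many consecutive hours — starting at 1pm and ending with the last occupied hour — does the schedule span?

The precedence chain requires at least 2 distinct hours.
With at most 1 per hour and 7 meetings, at least 7 hours are needed.
7 works (last occupied hour: 7pm): for example Planning in 3pm, Roadmap in 4pm, Hiring in 1pm, Kickoff in 6pm, Standup in 2pm, Postmortem in 7pm, AllHands in 5pm.

7 hours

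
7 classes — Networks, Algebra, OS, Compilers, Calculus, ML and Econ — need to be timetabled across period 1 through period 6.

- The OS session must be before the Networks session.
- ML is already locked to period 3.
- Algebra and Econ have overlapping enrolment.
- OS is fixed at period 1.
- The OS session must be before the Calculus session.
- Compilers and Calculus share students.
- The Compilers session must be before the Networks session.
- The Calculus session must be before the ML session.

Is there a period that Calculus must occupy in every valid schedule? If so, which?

period 2

OS is fixed at period 1 and must come before Calculus, so Calculus is at least period 2.
ML is fixed at period 3 and must come after Calculus, so Calculus is at most period 2.
So Calculus must be period 2.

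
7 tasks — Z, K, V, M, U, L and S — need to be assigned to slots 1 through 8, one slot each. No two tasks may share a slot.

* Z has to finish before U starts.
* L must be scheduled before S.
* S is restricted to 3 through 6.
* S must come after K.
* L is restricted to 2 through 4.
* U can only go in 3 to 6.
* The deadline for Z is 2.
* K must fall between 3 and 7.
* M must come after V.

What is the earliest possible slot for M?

7

Precedence pushes M to at least 2.
M at 7 is achievable: M=7; U=5; S=4; K=3; Z=1; V=6; L=2.
Nothing earlier works — the capacity limit rule out every slot before 7.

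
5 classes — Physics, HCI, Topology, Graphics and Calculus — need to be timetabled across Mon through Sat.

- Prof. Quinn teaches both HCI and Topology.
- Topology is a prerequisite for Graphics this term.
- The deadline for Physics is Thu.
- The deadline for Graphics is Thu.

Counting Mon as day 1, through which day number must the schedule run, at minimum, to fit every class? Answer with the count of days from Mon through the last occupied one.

2 days

The precedence chain requires at least 2 distinct days.
2 works (last occupied day: Tue): for example Graphics in Tue; Calculus in Mon; HCI in Tue; Topology in Mon; Physics in Mon.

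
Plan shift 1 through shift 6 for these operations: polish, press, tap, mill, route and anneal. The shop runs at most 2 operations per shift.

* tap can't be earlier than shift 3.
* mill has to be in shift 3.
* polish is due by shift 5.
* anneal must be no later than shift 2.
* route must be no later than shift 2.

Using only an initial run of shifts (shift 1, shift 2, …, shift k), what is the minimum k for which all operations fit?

With at most 2 per shift and 6 operations, at least 3 shifts are needed.
tap can't be placed before shift 3, so the schedule must run through at least shift 3.
3 works (last occupied shift: shift 3): for example polish=shift 2; anneal=shift 1; press=shift 2; route=shift 1; tap=shift 3; mill=shift 3.

3 shifts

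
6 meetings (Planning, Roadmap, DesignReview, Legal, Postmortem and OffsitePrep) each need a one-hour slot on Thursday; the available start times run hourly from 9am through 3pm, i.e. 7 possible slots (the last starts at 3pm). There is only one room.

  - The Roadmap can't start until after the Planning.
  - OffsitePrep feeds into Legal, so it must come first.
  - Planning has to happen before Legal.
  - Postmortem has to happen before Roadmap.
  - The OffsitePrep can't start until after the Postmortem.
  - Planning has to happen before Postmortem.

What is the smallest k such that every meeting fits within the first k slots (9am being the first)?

The precedence chain requires at least 4 distinct slots.
With at most 1 per slot and 6 meetings, at least 6 slots are needed.
6 works (last occupied slot: 2pm): for example OffsitePrep=12pm, DesignReview=2pm, Postmortem=10am, Roadmap=11am, Legal=1pm, Planning=9am.

6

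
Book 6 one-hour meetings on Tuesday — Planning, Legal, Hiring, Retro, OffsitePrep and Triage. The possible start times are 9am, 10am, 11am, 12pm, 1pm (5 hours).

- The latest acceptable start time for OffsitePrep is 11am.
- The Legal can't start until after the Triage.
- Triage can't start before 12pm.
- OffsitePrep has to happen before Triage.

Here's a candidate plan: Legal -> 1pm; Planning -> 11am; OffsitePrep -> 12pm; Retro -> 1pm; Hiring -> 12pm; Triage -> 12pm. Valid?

The Legal can't start until after the Triage — holds.
Triage can't start before 12pm — holds.
The latest acceptable start time for OffsitePrep is 11am — violated.
OffsitePrep has to happen before Triage — violated.

No — it violates: The latest acceptable start time for OffsitePrep is 11am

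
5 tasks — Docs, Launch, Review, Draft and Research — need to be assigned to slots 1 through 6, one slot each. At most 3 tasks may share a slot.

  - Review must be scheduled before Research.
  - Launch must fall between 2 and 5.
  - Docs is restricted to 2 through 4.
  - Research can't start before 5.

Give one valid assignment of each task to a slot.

Launch in 2; Research in 5; Draft in 1; Review in 1; Docs in 2

Checking: Review(1) before Research(5); Docs=2 in [2,4]; Research=5 in [5,6]; Launch=2 in [2,5]; max 2 per slot (cap 3).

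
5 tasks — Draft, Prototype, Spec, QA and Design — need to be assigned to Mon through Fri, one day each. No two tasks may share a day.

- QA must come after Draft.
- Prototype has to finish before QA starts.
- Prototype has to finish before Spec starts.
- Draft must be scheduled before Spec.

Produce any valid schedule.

Spec -> Wed; Draft -> Mon; Prototype -> Tue; QA -> Thu; Design -> Fri

Checking: Prototype(Tue) before Spec(Wed); Draft(Mon) before QA(Thu); Prototype(Tue) before QA(Thu); Draft(Mon) before Spec(Wed); max 1 per day (cap 1).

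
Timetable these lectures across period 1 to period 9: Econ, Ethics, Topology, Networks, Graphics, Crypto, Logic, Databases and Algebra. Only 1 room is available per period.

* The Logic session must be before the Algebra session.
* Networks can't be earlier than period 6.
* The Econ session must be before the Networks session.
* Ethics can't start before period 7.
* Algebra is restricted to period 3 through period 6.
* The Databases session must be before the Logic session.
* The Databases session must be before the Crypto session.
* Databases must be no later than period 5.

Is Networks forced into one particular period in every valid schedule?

No

Networks can be period 6 (e.g. Ethics -> period 7, Econ -> period 4, Networks -> period 6, Topology -> period 8, Crypto -> period 5, Databases -> period 1, Logic -> period 2, Algebra -> period 3, Graphics -> period 9) or period 7 (e.g. Logic in period 2; Algebra in period 3; Crypto in period 5; Graphics in period 9; Databases in period 1; Networks in period 7; Ethics in period 8; Topology in period 6; Econ in period 4).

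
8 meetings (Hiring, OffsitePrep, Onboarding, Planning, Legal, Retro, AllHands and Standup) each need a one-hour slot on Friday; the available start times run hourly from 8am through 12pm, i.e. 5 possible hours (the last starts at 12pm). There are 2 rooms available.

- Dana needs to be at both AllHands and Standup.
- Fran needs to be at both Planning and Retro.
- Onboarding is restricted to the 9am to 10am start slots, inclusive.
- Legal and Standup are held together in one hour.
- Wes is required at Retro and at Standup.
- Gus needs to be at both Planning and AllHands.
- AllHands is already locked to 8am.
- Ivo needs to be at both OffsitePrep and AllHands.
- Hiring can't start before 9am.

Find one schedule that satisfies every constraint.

Retro=8am, Onboarding=9am, Legal=11am, Planning=10am, Standup=11am, OffsitePrep=10am, AllHands=8am, Hiring=9am

Checking: Retro(8am) != Standup(11am); Planning(10am) != Retro(8am); AllHands(8am) != Standup(11am); OffsitePrep(10am) != AllHands(8am); Planning(10am) != AllHands(8am); Legal = Standup = 11am; Onboarding=9am in [9am,10am]; Hiring=9am in [9am,12pm]; AllHands=8am in [8am,8am]; max 2 per hour (cap 2).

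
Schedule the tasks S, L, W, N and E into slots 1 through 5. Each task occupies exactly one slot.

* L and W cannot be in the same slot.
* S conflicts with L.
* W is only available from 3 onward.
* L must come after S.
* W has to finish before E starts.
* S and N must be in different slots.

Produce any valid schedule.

S in 1, L in 2, E in 4, W in 3, N in 2

Checking: W(3) before E(4); S(1) before L(2); S(1) != L(2); L(2) != W(3); S(1) != N(2); W=3 in [3,5].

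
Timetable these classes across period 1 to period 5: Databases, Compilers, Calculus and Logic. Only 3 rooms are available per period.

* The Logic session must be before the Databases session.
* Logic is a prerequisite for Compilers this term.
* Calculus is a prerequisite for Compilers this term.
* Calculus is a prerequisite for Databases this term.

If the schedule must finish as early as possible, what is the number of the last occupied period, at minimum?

2

The precedence chain requires at least 2 distinct periods.
With at most 3 per period and 4 classes, at least 2 periods are needed.
2 works (last occupied period: period 2): for example Calculus=period 1; Databases=period 2; Compilers=period 2; Logic=period 1.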